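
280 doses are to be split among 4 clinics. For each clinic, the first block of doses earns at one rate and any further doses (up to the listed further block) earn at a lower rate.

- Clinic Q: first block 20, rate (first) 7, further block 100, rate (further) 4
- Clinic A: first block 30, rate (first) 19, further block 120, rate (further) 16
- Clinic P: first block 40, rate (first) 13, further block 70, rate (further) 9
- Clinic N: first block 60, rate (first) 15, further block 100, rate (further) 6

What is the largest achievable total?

4180

Treat each block as its own option and order by rate: Clinic A/first 19 > Clinic A/second 16 > Clinic N/first 15 > Clinic P/first 13 > Clinic P/second 9 > Clinic Q/first 7 > Clinic N/second 6 > Clinic Q/second 4.
Clinic A/first (19): +30 → 250 left.
Fill Clinic A second block (120 at 16) → 130 left.
Clinic N/first (15): +60 → 70 left.
Fill Clinic P first block (40 at 13) → 30 left.
Clinic P second at 9: only 30 left, fill 30.
Total = 19×30 + 16×120 + 15×60 + 13×40 + 9×30 = 4180.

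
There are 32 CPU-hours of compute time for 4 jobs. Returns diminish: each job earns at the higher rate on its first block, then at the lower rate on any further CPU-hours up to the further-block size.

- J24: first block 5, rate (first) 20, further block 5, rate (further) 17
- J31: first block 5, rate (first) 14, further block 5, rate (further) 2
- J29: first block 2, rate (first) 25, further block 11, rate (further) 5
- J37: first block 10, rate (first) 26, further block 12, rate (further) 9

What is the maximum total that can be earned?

610

Rank every tier by rate: J37/first 26 > J29/first 25 > J24/first 20 > J24/second 17 > J31/first 14 > J37/second 9 > J29/second 5 > J31/second 2.
J37/first (26): +10 ; 22 left.
J29 first at 25: fill all 2 ; 20 left.
Fill J24 first block (5 at 20) ; 15 left.
J24 second at 17: fill all 5 ; 10 left.
J31 first at 14: fill all 5 ; 5 left.
5 remain; put them into J37 second at 9.
Total = 26×10 + 25×2 + 20×5 + 17×5 + 14×5 + 9×5 = 610.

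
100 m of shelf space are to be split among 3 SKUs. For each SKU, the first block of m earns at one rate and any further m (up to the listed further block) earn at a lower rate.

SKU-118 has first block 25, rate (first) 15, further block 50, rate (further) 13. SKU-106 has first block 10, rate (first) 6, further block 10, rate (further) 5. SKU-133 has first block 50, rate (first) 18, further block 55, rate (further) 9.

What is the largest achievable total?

Rank every tier by rate: SKU-133/T1 18 > SKU-118/T1 15 > SKU-118/T2 13 > SKU-133/T2 9 > SKU-106/T1 6 > SKU-106/T2 5.
SKU-133/T1 (18): +50 → 50 left.
SKU-118/T1 (15): +25 → 25 left.
SKU-118/T2: +25 of 50 at 13; pool empty.
Total = 18×50 + 15×25 + 13×25 = 1600.

1600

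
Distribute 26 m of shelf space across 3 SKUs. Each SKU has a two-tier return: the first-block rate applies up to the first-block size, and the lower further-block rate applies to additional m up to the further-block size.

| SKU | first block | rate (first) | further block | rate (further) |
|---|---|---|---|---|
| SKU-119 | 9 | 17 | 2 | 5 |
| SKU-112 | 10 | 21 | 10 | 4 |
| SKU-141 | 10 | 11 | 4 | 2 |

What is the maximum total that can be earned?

Order all 6 blocks by rate: SKU-112/tier1 21 > SKU-119/tier1 17 > SKU-141/tier1 11 > SKU-119/tier2 5 > SKU-112/tier2 4 > SKU-141/tier2 2.
SKU-112 tier1 at 21: fill all 10 ; 16 left.
SKU-119 tier1 at 17: fill all 9 ; 7 left.
SKU-141/tier1: +7 of 10 at 11; pool empty.
Total = 21×10 + 17×9 + 11×7 = 440.

440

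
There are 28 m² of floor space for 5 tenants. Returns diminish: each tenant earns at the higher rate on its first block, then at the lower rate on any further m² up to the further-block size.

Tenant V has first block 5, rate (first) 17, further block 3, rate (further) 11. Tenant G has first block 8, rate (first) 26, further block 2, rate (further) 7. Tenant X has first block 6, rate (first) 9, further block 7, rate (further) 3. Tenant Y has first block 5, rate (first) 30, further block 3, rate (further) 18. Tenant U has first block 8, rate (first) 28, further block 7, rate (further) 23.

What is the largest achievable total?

Treat each block as its own option and order by rate: Tenant Y/tier1 30 > Tenant U/tier1 28 > Tenant G/tier1 26 > Tenant U/tier2 23 > Tenant Y/tier2 18 > Tenant V/tier1 17 > Tenant V/tier2 11 > Tenant X/tier1 9 > Tenant G/tier2 7 > Tenant X/tier2 3.
Fill Tenant Y tier1 block (5 at 30) ; 23 left.
Fill Tenant U tier1 block (8 at 28) ; 15 left.
Tenant G tier1 at 26: fill all 8 ; 7 left.
Tenant U tier2 at 23: fill all 7 ; 0 left.
Total = 30×5 + 28×8 + 26×8 + 23×7 = 743.

743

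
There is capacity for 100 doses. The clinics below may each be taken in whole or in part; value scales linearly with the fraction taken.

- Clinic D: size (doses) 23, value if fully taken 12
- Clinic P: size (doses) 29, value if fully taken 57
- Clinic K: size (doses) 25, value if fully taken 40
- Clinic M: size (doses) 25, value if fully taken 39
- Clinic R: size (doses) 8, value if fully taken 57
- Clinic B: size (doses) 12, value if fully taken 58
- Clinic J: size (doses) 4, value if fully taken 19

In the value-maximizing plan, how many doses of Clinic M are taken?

Best value per unit of size first: Clinic R 57/8≈7.12, Clinic B 58/12≈4.83, Clinic J 19/4≈4.75, Clinic P 57/29≈1.97, Clinic K 40/25≈1.6, Clinic M 39/25≈1.56, Clinic D 12/23≈0.522.
Take all of Clinic R (8 doses, value 57) ; 92 doses left.
All 12 doses of Clinic B fit (value 58) ; 80 remain.
All 4 doses of Clinic J fit (value 19) ; 76 remain.
Take all of Clinic P (29 doses, value 57) ; 47 doses left.
All 25 doses of Clinic K fit (value 40) ; 22 remain.
Fill the last 22 doses with part of Clinic M: 22/25 of it earns 34.32.

22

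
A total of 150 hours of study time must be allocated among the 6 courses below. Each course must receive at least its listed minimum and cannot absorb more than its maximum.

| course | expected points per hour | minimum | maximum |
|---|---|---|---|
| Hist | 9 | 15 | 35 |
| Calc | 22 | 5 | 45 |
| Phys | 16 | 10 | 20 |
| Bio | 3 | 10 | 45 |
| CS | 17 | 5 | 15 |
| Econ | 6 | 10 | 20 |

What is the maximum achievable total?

Meeting every minimum uses 15+5+10+10+5+10 = 55 hours, leaving 95.
Order the courses by expected points per hour: Calc 22 > CS 17 > Phys 16 > Hist 9 > Econ 6 > Bio 3.
Give Calc 40 more to hit its cap of 45 — 55 left.
CS: +10 to 15 (cap) — 45 left.
Give Phys 10 more to hit its cap of 20 — 35 left.
Hist takes 20 more to reach its cap of 35 — 15 left.
Econ: +10 to 20 (cap) — 5 left.
Bio has room for 35 more but only 5 remain, so it gets 15.
Total = 9×35 + 22×45 + 16×20 + 3×15 + 17×15 + 6×20 = 2045.

2045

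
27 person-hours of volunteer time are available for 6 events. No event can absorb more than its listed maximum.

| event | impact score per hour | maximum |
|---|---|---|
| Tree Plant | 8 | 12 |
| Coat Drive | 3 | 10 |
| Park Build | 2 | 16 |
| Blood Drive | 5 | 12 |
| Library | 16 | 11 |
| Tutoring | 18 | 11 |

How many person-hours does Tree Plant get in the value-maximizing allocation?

5

Order the events by impact score per hour: Tutoring 18 > Library 16 > Tree Plant 8 > Blood Drive 5 > Coat Drive 3 > Park Build 2.
Tutoring takes 11 to reach its cap of 11 ; 16 left.
Give Library 11 to hit its cap of 11 ; 5 left.
Only 5 left; Tree Plant takes them to reach 5.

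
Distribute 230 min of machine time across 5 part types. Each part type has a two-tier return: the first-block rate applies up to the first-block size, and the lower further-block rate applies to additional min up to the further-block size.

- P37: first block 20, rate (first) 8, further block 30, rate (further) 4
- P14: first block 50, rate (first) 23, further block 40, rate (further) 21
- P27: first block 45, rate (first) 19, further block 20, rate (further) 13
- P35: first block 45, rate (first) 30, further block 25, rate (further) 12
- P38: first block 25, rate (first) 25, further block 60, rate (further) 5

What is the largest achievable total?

5140

Rank every tier by rate: P35/tier1 30 > P38/tier1 25 > P14/tier1 23 > P14/tier2 21 > P27/tier1 19 > P27/tier2 13 > P35/tier2 12 > P37/tier1 8 > P38/tier2 5 > P37/tier2 4.
P35/tier1 (30): +45 → 185 left.
P38/tier1 (25): +25 → 160 left.
P14 tier1 at 23: fill all 50 → 110 left.
P14 tier2 at 21: fill all 40 → 70 left.
Fill P27 tier1 block (45 at 19) → 25 left.
P27 tier2 at 13: fill all 20 → 5 left.
5 remain; put them into P35 tier2 at 12.
Total = 30×45 + 25×25 + 23×50 + 21×40 + 19×45 + 13×20 + 12×5 = 5140.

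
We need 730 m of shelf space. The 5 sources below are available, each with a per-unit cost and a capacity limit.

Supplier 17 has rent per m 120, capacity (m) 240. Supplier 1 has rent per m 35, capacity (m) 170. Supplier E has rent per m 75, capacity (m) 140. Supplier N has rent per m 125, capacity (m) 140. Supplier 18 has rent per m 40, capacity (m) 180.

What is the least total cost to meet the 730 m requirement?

52450

Use sources in increasing cost order.
Supplier 1 (35): use full 170 ; 560 m to go.
Supplier 18 at 40: take all 180 m ; 380 still needed.
Take 140 from Supplier E at 75 ; need 240 more.
Supplier 17 (120): use full 240 ; 0 m to go.
Supplier N: unused.
Cost = 170×35 + 180×40 + 140×75 + 240×120 = 52450.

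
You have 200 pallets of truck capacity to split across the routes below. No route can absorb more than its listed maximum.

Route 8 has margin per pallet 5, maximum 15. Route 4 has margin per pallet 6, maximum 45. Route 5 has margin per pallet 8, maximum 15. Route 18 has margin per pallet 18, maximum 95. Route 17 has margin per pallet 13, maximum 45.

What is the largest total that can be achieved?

Rank by margin per pallet: Route 18 18 > Route 17 13 > Route 5 8 > Route 4 6 > Route 8 5.
Route 18: +95 to 95 (cap) ; 105 left.
Route 17: +45 to 45 (cap) ; 60 left.
Route 5: +15 to 15 (cap) ; 45 left.
Route 4 takes 45 to reach its cap of 45 ; 0 left.
Total = 6×45 + 8×15 + 18×95 + 13×45 = 2685.

2685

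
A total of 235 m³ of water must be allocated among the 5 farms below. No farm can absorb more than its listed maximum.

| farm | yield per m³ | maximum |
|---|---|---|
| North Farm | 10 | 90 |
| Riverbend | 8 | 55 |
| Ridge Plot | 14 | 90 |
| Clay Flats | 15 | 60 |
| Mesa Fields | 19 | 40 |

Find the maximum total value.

Highest yield per m³ first: Mesa Fields 19 > Clay Flats 15 > Ridge Plot 14 > North Farm 10 > Riverbend 8.
Mesa Fields takes 40 to reach its cap of 40 ; 195 left.
Clay Flats takes 60 to reach its cap of 60 ; 135 left.
Ridge Plot: +90 to 90 (cap) ; 45 left.
North Farm has room for 90 but only 45 remain, so it gets 45.
Total = 10×45 + 14×90 + 15×60 + 19×40 = 3370.

3370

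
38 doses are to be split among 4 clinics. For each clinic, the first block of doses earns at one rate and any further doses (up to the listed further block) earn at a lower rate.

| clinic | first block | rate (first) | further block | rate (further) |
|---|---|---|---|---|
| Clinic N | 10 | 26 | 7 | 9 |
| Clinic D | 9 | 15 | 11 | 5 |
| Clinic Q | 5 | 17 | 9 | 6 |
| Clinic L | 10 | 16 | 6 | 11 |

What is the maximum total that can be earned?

684

Treat each block as its own option and order by rate: Clinic N/tier1 26 > Clinic Q/tier1 17 > Clinic L/tier1 16 > Clinic D/tier1 15 > Clinic L/tier2 11 > Clinic N/tier2 9 > Clinic Q/tier2 6 > Clinic D/tier2 5.
Clinic N tier1 at 26: fill all 10 → 28 left.
Fill Clinic Q tier1 block (5 at 17) → 23 left.
Clinic L/tier1 (16): +10 → 13 left.
Clinic D tier1 at 15: fill all 9 → 4 left.
4 remain; put them into Clinic L tier2 at 11.
Total = 26×10 + 17×5 + 16×10 + 15×9 + 11×4 = 684.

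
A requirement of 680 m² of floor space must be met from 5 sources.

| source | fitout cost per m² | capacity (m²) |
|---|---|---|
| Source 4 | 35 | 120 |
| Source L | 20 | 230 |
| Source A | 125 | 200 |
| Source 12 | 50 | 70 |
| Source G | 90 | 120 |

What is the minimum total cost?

40600

Cheapest first:
Source L (20): use full 230 ; 450 m² to go.
Source 4 at 35: take all 120 m² ; 330 still needed.
Take 70 from Source 12 at 50 ; need 260 more.
Source G (90): use full 120 ; 140 m² to go.
Source A at 125: take 140 of its 200 ; requirement met.
Cost = 230×20 + 120×35 + 70×50 + 120×90 + 140×125 = 40600.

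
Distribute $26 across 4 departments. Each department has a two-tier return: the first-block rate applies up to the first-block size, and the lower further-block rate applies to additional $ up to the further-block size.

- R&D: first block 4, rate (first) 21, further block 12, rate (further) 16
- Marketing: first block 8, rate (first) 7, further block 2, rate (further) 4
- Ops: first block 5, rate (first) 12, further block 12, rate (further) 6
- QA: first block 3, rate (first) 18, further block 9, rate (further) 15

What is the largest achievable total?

435

Rank every tier by rate: R&D/tier1 21 > QA/tier1 18 > R&D/tier2 16 > QA/tier2 15 > Ops/tier1 12 > Marketing/tier1 7 > Ops/tier2 6 > Marketing/tier2 4.
R&D tier1 at 21: fill all 4 ; 22 left.
Fill QA tier1 block (3 at 18) ; 19 left.
R&D/tier2 (16): +12 ; 7 left.
7 remain; put them into QA tier2 at 15.
Total = 21×4 + 18×3 + 16×12 + 15×7 = 435.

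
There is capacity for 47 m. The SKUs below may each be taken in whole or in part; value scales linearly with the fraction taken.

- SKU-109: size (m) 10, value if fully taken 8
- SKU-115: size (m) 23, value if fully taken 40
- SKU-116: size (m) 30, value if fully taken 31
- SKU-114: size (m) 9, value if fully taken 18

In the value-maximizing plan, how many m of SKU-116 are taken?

Best value per unit of size first: SKU-114 18/9≈2, SKU-115 40/23≈1.74, SKU-116 31/30≈1.03, SKU-109 8/10≈0.8.
Take all of SKU-114 (9 m, value 18) → 38 m left.
SKU-115: take in full, 23 m for value 40 → 15 left.
15 m left: a 15/30 share of SKU-116 gives 31×15/30 = 15.5.

15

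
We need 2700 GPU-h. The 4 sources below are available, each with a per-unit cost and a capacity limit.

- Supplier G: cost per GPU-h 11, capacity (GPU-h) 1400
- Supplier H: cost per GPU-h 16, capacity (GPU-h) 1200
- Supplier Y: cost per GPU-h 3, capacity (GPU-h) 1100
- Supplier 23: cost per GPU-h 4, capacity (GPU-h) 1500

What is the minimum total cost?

10400

Use sources in increasing cost order.
Take 1100 from Supplier Y at 3 → need 1600 more.
Supplier 23 (4): use full 1500 → 100 GPU-h to go.
Supplier G (11): take the remaining 100 → done.
Supplier H: unused.
Cost = 1100×3 + 1500×4 + 100×11 = 10400.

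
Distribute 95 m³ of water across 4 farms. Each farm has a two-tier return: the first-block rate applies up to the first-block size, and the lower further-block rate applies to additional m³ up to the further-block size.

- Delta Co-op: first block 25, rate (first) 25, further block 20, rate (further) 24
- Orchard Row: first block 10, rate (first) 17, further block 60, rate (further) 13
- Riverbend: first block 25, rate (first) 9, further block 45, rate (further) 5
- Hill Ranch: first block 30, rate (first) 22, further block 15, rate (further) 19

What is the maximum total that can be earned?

2135

Treat each block as its own option and order by rate: Delta Co-op/T1 25 > Delta Co-op/T2 24 > Hill Ranch/T1 22 > Hill Ranch/T2 19 > Orchard Row/T1 17 > Orchard Row/T2 13 > Riverbend/T1 9 > Riverbend/T2 5.
Delta Co-op/T1 (25): +25 ; 70 left.
Delta Co-op/T2 (24): +20 ; 50 left.
Hill Ranch T1 at 22: fill all 30 ; 20 left.
Fill Hill Ranch T2 block (15 at 19) ; 5 left.
Orchard Row/T1: +5 of 10 at 17; pool empty.
Total = 25×25 + 24×20 + 22×30 + 19×15 + 17×5 = 2135.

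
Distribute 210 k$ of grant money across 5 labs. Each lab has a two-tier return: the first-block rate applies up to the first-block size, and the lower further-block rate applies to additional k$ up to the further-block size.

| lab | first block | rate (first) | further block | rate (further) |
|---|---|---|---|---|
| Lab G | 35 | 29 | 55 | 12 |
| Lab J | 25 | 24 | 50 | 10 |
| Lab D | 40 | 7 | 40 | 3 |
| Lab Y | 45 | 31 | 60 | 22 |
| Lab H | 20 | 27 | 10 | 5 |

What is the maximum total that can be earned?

5170

Rank every tier by rate: Lab Y/T1 31 > Lab G/T1 29 > Lab H/T1 27 > Lab J/T1 24 > Lab Y/T2 22 > Lab G/T2 12 > Lab J/T2 10 > Lab D/T1 7 > Lab H/T2 5 > Lab D/T2 3.
Fill Lab Y T1 block (45 at 31) — 165 left.
Lab G T1 at 29: fill all 35 — 130 left.
Lab H T1 at 27: fill all 20 — 110 left.
Lab J/T1 (24): +25 — 85 left.
Fill Lab Y T2 block (60 at 22) — 25 left.
Lab G/T2: +25 of 55 at 12; pool empty.
Total = 31×45 + 29×35 + 27×20 + 24×25 + 22×60 + 12×25 = 5170.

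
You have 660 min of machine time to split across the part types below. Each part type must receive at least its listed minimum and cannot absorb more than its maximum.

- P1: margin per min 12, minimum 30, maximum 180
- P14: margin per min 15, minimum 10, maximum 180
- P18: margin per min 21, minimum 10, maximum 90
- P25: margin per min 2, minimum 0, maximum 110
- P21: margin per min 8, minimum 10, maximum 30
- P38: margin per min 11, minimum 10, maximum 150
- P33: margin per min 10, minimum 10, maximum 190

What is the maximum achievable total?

Meeting every minimum uses 30+10+10+0+10+10+10 = 80 min, leaving 580.
Rank by margin per min: P18 21 > P14 15 > P1 12 > P38 11 > P33 10 > P21 8 > P25 2.
P18: +80 to 90 (cap) ; 500 left.
Give P14 170 more to hit its cap of 180 ; 330 left.
Give P1 150 more to hit its cap of 180 ; 180 left.
P38: +140 to 150 (cap) ; 40 left.
P33: +40 (room for 180) → 50. Pool exhausted.
Total = 12×180 + 15×180 + 21×90 + 8×10 + 11×150 + 10×50 = 8980.

8980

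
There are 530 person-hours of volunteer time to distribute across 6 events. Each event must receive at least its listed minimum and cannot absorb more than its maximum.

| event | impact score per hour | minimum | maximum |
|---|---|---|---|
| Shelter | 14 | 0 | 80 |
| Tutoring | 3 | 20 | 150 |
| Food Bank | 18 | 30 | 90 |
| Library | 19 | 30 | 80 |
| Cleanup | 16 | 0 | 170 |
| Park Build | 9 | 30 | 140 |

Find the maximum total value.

Meeting every minimum uses 0+20+30+30+0+30 = 110 person-hours, leaving 420.
Rank by impact score per hour: Library 19 > Food Bank 18 > Cleanup 16 > Shelter 14 > Park Build 9 > Tutoring 3.
Library: +50 to 80 (cap) ; 370 left.
Food Bank takes 60 more to reach its cap of 90 ; 310 left.
Cleanup: +170 to 170 (cap) ; 140 left.
Give Shelter 80 more to hit its cap of 80 ; 60 left.
Park Build has room for 110 more but only 60 remain, so it gets 90.
Total = 14×80 + 3×20 + 18×90 + 19×80 + 16×170 + 9×90 = 7850.

7850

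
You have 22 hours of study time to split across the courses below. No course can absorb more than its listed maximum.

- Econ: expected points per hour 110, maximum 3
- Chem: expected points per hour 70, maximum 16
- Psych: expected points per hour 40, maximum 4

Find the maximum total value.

Rank by expected points per hour: Econ 110 > Chem 70 > Psych 40.
Econ: +3 to 3 (cap) → 19 left.
Give Chem 16 to hit its cap of 16 → 3 left.
Only 3 left; Psych takes them to reach 3.
Total = 110×3 + 70×16 + 40×3 = 1570.

1570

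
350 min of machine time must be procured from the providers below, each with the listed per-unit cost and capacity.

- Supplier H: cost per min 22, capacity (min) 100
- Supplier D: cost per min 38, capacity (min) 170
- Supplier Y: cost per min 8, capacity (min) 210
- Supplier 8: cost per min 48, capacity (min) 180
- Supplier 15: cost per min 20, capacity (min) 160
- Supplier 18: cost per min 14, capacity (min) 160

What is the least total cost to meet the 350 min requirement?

3640

Use providers in increasing cost order.
Supplier Y (8): use full 210 ; 140 min to go.
Supplier 18 (14): take the remaining 140 ; done.
Supplier 15, Supplier H, Supplier D, Supplier 8: unused.
Cost = 210×8 + 140×14 = 3640.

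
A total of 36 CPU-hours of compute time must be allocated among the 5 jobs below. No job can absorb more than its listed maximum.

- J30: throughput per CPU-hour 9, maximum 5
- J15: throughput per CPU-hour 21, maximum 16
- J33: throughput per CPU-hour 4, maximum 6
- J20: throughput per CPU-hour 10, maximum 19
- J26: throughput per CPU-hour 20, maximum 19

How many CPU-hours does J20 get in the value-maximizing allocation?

Highest throughput per CPU-hour first: J15 21 > J26 20 > J20 10 > J30 9 > J33 4.
J15 takes 16 to reach its cap of 16 → 20 left.
J26 takes 19 to reach its cap of 19 → 1 left.
Only 1 left; J20 takes them to reach 1.

1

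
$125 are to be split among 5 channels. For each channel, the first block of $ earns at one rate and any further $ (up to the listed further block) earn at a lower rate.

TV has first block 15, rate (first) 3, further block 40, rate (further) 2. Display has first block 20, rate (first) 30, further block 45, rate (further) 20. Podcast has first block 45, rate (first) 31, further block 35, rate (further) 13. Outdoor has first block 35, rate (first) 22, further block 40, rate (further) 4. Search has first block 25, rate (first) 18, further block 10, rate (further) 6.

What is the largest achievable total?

Rank every tier by rate: Podcast/tier1 31 > Display/tier1 30 > Outdoor/tier1 22 > Display/tier2 20 > Search/tier1 18 > Podcast/tier2 13 > Search/tier2 6 > Outdoor/tier2 4 > TV/tier1 3 > TV/tier2 2.
Podcast tier1 at 31: fill all 45 → 80 left.
Display tier1 at 30: fill all 20 → 60 left.
Outdoor/tier1 (22): +35 → 25 left.
25 remain; put them into Display tier2 at 20.
Total = 31×45 + 30×20 + 22×35 + 20×25 = 3265.

3265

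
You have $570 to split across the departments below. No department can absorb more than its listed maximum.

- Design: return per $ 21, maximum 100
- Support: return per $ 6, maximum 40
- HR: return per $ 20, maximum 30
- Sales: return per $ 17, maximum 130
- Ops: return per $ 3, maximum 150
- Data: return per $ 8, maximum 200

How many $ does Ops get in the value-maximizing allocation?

Highest return per $ first: Design 21 > HR 20 > Sales 17 > Data 8 > Support 6 > Ops 3.
Give Design 100 to hit its cap of 100 — 470 left.
HR takes 30 to reach its cap of 30 — 440 left.
Sales: +130 to 130 (cap) — 310 left.
Give Data 200 to hit its cap of 200 — 110 left.
Give Support 40 to hit its cap of 40 — 70 left.
Ops has room for 150 but only 70 remain, so it gets 70.

70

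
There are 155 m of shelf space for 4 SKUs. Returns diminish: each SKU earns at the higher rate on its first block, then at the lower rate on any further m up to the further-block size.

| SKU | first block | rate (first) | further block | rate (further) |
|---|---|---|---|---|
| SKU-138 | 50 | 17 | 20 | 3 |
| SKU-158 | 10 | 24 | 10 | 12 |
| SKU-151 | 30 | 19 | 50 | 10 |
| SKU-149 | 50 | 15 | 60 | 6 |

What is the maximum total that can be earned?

Order all 8 blocks by rate: SKU-158/T1 24 > SKU-151/T1 19 > SKU-138/T1 17 > SKU-149/T1 15 > SKU-158/T2 12 > SKU-151/T2 10 > SKU-149/T2 6 > SKU-138/T2 3.
SKU-158/T1 (24): +10 ; 145 left.
SKU-151 T1 at 19: fill all 30 ; 115 left.
SKU-138/T1 (17): +50 ; 65 left.
SKU-149 T1 at 15: fill all 50 ; 15 left.
SKU-158/T2 (12): +10 ; 5 left.
SKU-151/T2: +5 of 50 at 10; pool empty.
Total = 24×10 + 19×30 + 17×50 + 15×50 + 12×10 + 10×5 = 2580.

2580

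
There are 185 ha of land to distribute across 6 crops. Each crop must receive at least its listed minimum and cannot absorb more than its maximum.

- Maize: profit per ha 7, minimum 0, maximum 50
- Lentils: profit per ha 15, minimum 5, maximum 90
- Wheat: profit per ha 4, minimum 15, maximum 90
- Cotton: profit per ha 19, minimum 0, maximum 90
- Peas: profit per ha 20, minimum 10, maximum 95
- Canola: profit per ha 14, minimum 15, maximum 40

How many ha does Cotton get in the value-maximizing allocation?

55

Meeting every minimum uses 0+5+15+0+10+15 = 45 ha, leaving 140.
Rank by profit per ha: Peas 20 > Cotton 19 > Lentils 15 > Canola 14 > Maize 7 > Wheat 4.
Peas takes 85 more to reach its cap of 95 — 55 left.
Only 55 left; Cotton takes them to reach 55.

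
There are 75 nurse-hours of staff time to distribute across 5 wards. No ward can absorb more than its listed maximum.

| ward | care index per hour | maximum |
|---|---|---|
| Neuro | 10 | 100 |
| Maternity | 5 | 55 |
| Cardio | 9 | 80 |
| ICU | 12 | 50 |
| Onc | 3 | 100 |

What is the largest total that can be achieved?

850

Highest care index per hour first: ICU 12 > Neuro 10 > Cardio 9 > Maternity 5 > Onc 3.
ICU: +50 to 50 (cap) — 25 left.
Only 25 left; Neuro takes them to reach 25.
Total = 10×25 + 12×50 = 850.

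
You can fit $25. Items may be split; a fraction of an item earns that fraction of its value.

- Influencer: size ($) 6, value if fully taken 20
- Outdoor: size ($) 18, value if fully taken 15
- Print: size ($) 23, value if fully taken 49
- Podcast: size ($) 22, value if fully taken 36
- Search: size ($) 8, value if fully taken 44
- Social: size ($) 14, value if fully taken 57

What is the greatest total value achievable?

Sort by value density: Search 44/8≈5.5, Social 57/14≈4.07, Influencer 20/6≈3.33, Print 49/23≈2.13, Podcast 36/22≈1.64, Outdoor 15/18≈0.833.
All 8 $ of Search fit (value 44) → 17 remain.
Social: take in full, 14 $ for value 57 → 3 left.
3 $ left: a 3/6 share of Influencer gives 20×3/6 = 10.
Total value = 111.

111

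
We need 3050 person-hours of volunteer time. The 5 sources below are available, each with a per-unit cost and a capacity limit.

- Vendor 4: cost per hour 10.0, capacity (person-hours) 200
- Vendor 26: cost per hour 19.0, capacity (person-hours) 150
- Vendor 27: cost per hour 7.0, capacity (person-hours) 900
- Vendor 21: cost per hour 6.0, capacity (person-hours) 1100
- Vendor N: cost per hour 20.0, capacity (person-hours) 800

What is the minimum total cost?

Use sources in increasing cost order.
Vendor 21 at 6.0: take all 1100 person-hours — 1950 still needed.
Take 900 from Vendor 27 at 7.0 — need 1050 more.
Vendor 4 (10.0): use full 200 — 850 person-hours to go.
Vendor 26 at 19.0: take all 150 person-hours — 700 still needed.
Vendor N (20.0): take the remaining 700 — done.
Cost = 1100×6.0 + 900×7.0 + 200×10.0 + 150×19.0 + 700×20.0 = 31750.

31750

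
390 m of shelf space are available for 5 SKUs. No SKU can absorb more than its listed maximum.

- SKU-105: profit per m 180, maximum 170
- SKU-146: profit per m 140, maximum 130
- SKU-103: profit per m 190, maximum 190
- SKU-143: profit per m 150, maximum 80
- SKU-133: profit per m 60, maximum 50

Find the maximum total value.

71200

Order the SKUs by profit per m: SKU-103 190 > SKU-105 180 > SKU-143 150 > SKU-146 140 > SKU-133 60.
Give SKU-103 190 to hit its cap of 190 → 200 left.
SKU-105 takes 170 to reach its cap of 170 → 30 left.
SKU-143 has room for 80 but only 30 remain, so it gets 30.
Total = 180×170 + 190×190 + 150×30 = 71200.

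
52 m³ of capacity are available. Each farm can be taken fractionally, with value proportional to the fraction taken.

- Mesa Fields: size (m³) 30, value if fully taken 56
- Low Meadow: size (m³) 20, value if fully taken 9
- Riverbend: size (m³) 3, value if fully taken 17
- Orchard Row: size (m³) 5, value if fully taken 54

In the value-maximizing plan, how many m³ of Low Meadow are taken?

Sort by value density: Orchard Row 54/5≈10.8, Riverbend 17/3≈5.67, Mesa Fields 56/30≈1.87, Low Meadow 9/20≈0.45.
All 5 m³ of Orchard Row fit (value 54) → 47 remain.
Take all of Riverbend (3 m³, value 17) → 44 m³ left.
All 30 m³ of Mesa Fields fit (value 56) → 14 remain.
Only 14 m³ remain; take 14/20 of Low Meadow for value 9×14/20 = 6.3.

14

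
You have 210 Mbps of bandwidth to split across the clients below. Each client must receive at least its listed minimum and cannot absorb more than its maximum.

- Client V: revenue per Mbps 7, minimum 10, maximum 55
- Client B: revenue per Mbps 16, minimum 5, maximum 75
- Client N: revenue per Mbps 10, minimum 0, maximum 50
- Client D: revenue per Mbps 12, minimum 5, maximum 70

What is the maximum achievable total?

Meeting every minimum uses 10+5+0+5 = 20 Mbps, leaving 190.
Highest revenue per Mbps first: Client B 16 > Client D 12 > Client N 10 > Client V 7.
Client B takes 70 more to reach its cap of 75 → 120 left.
Client D takes 65 more to reach its cap of 70 → 55 left.
Give Client N 50 more to hit its cap of 50 → 5 left.
Only 5 left; Client V takes them to reach 15.
Total = 7×15 + 16×75 + 10×50 + 12×70 = 2645.

2645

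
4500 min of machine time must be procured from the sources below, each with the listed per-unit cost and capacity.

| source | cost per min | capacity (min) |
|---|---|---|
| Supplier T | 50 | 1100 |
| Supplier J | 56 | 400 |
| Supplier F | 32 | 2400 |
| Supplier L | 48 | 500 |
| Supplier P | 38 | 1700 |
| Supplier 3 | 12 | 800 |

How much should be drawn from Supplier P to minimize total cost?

1300

Fill from the cheapest source first.
Take 800 from Supplier 3 at 12 ; need 3700 more.
Supplier F at 32: take all 2400 min ; 1300 still needed.
Supplier P at 38: take 1300 of its 1700 ; requirement met.
Supplier L, Supplier T, Supplier J: unused.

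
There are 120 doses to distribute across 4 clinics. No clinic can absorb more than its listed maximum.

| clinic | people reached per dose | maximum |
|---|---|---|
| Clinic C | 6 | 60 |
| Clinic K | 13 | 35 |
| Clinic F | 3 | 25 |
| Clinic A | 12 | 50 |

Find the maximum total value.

Order the clinics by people reached per dose: Clinic K 13 > Clinic A 12 > Clinic C 6 > Clinic F 3.
Give Clinic K 35 to hit its cap of 35 — 85 left.
Give Clinic A 50 to hit its cap of 50 — 35 left.
Clinic C: +35 (room for 60) → 35. Pool exhausted.
Total = 6×35 + 13×35 + 12×50 = 1265.

1265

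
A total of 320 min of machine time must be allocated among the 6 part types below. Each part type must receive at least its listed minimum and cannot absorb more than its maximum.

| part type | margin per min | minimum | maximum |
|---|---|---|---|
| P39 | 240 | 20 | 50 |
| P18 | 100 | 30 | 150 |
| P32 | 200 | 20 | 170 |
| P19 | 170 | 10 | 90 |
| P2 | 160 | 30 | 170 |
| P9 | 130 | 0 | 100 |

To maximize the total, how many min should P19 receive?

40

Meeting every minimum uses 20+30+20+10+30+0 = 110 min, leaving 210.
Highest margin per min first: P39 240 > P32 200 > P19 170 > P2 160 > P9 130 > P18 100.
P39: +30 to 50 (cap) ; 180 left.
P32: +150 to 170 (cap) ; 30 left.
Only 30 left; P19 takes them to reach 40.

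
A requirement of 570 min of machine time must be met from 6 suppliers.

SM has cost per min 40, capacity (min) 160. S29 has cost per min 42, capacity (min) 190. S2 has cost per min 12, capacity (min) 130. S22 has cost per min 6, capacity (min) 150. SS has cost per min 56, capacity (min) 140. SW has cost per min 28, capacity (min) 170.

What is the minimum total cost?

Use suppliers in increasing cost order.
S22 (6): use full 150 ; 420 min to go.
S2 (12): use full 130 ; 290 min to go.
Take 170 from SW at 28 ; need 120 more.
Take 120 from SM at 40 to finish.
S29, SS: unused.
Cost = 150×6 + 130×12 + 170×28 + 120×40 = 12020.

12020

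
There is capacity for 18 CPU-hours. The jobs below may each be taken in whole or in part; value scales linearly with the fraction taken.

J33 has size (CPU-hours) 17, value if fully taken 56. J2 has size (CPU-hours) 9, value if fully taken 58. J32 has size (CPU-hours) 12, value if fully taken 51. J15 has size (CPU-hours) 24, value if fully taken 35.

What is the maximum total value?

Rank by value-to-size ratio: J2 58/9≈6.44, J32 51/12≈4.25, J33 56/17≈3.29, J15 35/24≈1.46.
Take all of J2 (9 CPU-hours, value 58) — 9 CPU-hours left.
Fill the last 9 CPU-hours with part of J32: 9/12 of it earns 38.25.
Total value = 96.25.

96.25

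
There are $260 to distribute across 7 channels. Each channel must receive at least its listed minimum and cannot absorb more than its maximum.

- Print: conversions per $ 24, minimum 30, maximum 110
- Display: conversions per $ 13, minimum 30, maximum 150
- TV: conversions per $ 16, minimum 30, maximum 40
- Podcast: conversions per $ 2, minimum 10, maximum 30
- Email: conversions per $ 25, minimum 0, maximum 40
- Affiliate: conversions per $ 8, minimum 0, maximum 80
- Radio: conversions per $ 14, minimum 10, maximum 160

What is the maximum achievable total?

5110

Meeting every minimum uses 30+30+30+10+0+0+10 = 110 $, leaving 150.
Order the channels by conversions per $: Email 25 > Print 24 > TV 16 > Radio 14 > Display 13 > Affiliate 8 > Podcast 2.
Email: +40 to 40 (cap) — 110 left.
Give Print 80 more to hit its cap of 110 — 30 left.
Give TV 10 more to hit its cap of 40 — 20 left.
Only 20 left; Radio takes them to reach 30.
Total = 24×110 + 13×30 + 16×40 + 2×10 + 25×40 + 14×30 = 5110.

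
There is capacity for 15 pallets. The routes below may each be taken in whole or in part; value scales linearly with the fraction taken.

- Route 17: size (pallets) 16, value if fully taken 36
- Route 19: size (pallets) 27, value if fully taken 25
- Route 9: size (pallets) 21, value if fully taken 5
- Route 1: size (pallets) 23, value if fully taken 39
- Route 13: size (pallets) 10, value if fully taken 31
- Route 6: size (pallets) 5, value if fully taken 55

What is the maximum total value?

Sort by value density: Route 6 55/5≈11, Route 13 31/10≈3.1, Route 17 36/16≈2.25, Route 1 39/23≈1.7, Route 19 25/27≈0.926, Route 9 5/21≈0.238.
Take all of Route 6 (5 pallets, value 55) — 10 pallets left.
Route 13: take in full, 10 pallets for value 31 — 0 left.
Total value = 86.

86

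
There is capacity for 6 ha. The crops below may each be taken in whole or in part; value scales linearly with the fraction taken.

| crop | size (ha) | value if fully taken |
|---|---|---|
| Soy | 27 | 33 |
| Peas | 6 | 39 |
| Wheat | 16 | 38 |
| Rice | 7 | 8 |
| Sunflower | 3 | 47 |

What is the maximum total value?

Rank by value-to-size ratio: Sunflower 47/3≈15.7, Peas 39/6≈6.5, Wheat 38/16≈2.38, Soy 33/27≈1.22, Rice 8/7≈1.14.
Take all of Sunflower (3 ha, value 47) ; 3 ha left.
Only 3 ha remain; take 3/6 of Peas for value 39×3/6 = 19.5.
Total value = 66.5.

66.5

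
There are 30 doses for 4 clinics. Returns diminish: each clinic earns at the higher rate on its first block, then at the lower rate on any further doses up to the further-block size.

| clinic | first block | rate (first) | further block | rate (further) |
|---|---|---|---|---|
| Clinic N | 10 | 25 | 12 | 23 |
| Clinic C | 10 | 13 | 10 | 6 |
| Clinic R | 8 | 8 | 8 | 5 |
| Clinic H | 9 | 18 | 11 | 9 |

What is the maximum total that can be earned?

Order all 8 blocks by rate: Clinic N/tier1 25 > Clinic N/tier2 23 > Clinic H/tier1 18 > Clinic C/tier1 13 > Clinic H/tier2 9 > Clinic R/tier1 8 > Clinic C/tier2 6 > Clinic R/tier2 5.
Clinic N/tier1 (25): +10 → 20 left.
Clinic N/tier2 (23): +12 → 8 left.
8 remain; put them into Clinic H tier1 at 18.
Total = 25×10 + 23×12 + 18×8 = 670.

670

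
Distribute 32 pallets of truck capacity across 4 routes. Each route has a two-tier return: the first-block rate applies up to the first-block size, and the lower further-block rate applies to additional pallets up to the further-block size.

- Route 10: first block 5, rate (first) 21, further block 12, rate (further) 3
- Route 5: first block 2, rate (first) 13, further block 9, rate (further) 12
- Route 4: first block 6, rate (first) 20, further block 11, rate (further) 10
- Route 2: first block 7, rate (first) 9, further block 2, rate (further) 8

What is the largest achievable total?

Order all 8 blocks by rate: Route 10/tier1 21 > Route 4/tier1 20 > Route 5/tier1 13 > Route 5/tier2 12 > Route 4/tier2 10 > Route 2/tier1 9 > Route 2/tier2 8 > Route 10/tier2 3.
Fill Route 10 tier1 block (5 at 21) ; 27 left.
Fill Route 4 tier1 block (6 at 20) ; 21 left.
Route 5/tier1 (13): +2 ; 19 left.
Fill Route 5 tier2 block (9 at 12) ; 10 left.
Route 4/tier2: +10 of 11 at 10; pool empty.
Total = 21×5 + 20×6 + 13×2 + 12×9 + 10×10 = 459.

459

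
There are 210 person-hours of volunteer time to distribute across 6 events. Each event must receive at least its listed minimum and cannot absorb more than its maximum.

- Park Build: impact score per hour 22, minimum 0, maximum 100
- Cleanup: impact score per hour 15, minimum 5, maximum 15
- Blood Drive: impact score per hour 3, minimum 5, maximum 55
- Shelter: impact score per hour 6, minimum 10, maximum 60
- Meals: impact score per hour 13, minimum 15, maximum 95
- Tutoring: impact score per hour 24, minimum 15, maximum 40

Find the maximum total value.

3980

Meeting every minimum uses 0+5+5+10+15+15 = 50 person-hours, leaving 160.
Rank by impact score per hour: Tutoring 24 > Park Build 22 > Cleanup 15 > Meals 13 > Shelter 6 > Blood Drive 3.
Give Tutoring 25 more to hit its cap of 40 — 135 left.
Give Park Build 100 more to hit its cap of 100 — 35 left.
Give Cleanup 10 more to hit its cap of 15 — 25 left.
Only 25 left; Meals takes them to reach 40.
Total = 22×100 + 15×15 + 3×5 + 6×10 + 13×40 + 24×40 = 3980.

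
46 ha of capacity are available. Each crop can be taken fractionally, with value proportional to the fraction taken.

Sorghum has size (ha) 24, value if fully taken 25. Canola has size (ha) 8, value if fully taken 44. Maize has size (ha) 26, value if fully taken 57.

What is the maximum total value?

Sort by value density: Canola 44/8≈5.5, Maize 57/26≈2.19, Sorghum 25/24≈1.04.
Take all of Canola (8 ha, value 44) — 38 ha left.
All 26 ha of Maize fit (value 57) — 12 remain.
Only 12 ha remain; take 12/24 of Sorghum for value 25×12/24 = 12.5.
Total value = 113.5.

113.5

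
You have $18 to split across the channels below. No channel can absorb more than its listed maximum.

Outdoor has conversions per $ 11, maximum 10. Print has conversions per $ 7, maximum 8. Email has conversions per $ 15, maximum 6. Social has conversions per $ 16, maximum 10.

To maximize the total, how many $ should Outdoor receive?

2

Highest conversions per $ first: Social 16 > Email 15 > Outdoor 11 > Print 7.
Give Social 10 to hit its cap of 10 ; 8 left.
Give Email 6 to hit its cap of 6 ; 2 left.
Only 2 left; Outdoor takes them to reach 2.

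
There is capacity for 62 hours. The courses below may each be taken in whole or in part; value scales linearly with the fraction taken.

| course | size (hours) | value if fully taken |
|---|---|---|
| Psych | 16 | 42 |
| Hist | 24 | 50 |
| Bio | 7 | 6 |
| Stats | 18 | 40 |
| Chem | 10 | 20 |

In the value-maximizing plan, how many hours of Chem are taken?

Sort by value density: Psych 42/16≈2.62, Stats 40/18≈2.22, Hist 50/24≈2.08, Chem 20/10≈2, Bio 6/7≈0.857.
Take all of Psych (16 hours, value 42) — 46 hours left.
Take all of Stats (18 hours, value 40) — 28 hours left.
Hist: take in full, 24 hours for value 50 — 4 left.
Only 4 hours remain; take 4/10 of Chem for value 20×4/10 = 8.

4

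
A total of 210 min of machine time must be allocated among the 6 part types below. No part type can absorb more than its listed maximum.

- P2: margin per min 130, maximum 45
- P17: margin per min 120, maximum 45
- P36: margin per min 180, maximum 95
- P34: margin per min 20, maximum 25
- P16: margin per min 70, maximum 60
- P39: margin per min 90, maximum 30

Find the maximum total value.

30600

Order the part types by margin per min: P36 180 > P2 130 > P17 120 > P39 90 > P16 70 > P34 20.
P36 takes 95 to reach its cap of 95 → 115 left.
Give P2 45 to hit its cap of 45 → 70 left.
P17: +45 to 45 (cap) → 25 left.
P39: +25 (room for 30) → 25. Pool exhausted.
Total = 130×45 + 120×45 + 180×95 + 90×25 = 30600.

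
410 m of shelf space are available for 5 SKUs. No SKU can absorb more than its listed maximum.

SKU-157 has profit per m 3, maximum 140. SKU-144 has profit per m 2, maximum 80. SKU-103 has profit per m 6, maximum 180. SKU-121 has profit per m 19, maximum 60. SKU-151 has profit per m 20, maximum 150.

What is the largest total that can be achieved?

Rank by profit per m: SKU-151 20 > SKU-121 19 > SKU-103 6 > SKU-157 3 > SKU-144 2.
SKU-151: +150 to 150 (cap) — 260 left.
SKU-121: +60 to 60 (cap) — 200 left.
SKU-103: +180 to 180 (cap) — 20 left.
SKU-157: +20 (room for 140) → 20. Pool exhausted.
Total = 3×20 + 6×180 + 19×60 + 20×150 = 5280.

5280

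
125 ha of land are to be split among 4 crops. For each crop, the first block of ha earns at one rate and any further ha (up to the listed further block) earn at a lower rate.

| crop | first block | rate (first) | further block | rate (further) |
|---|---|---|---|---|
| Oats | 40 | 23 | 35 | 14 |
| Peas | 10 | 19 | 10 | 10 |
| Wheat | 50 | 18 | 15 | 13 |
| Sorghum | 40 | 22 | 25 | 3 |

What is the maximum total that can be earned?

2620

Rank every tier by rate: Oats/tier1 23 > Sorghum/tier1 22 > Peas/tier1 19 > Wheat/tier1 18 > Oats/tier2 14 > Wheat/tier2 13 > Peas/tier2 10 > Sorghum/tier2 3.
Oats/tier1 (23): +40 ; 85 left.
Fill Sorghum tier1 block (40 at 22) ; 45 left.
Fill Peas tier1 block (10 at 19) ; 35 left.
35 remain; put them into Wheat tier1 at 18.
Total = 23×40 + 22×40 + 19×10 + 18×35 = 2620.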